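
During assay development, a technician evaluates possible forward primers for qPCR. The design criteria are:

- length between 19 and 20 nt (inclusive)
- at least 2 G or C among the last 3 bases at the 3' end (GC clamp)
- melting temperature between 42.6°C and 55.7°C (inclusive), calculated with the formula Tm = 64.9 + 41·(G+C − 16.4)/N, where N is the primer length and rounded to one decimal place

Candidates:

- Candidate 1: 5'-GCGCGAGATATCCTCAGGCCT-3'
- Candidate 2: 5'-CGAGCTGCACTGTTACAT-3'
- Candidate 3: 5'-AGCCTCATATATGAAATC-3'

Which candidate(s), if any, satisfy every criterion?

Candidate 1 (21 nt, A=4 T=4 G=6 C=7): length 21, outside 19–20 ✗; 3' end CCT has 2 G/C ✓; Tm = 64.9 + 41·(13 − 16.4)/21 = 58.3°C, outside 42.6–55.7°C ✗ — fails.
Candidate 2 (18 nt, A=4 T=5 G=4 C=5): length 18, outside 19–20 ✗; 3' end CAT has 1 G/C, need ≥2 ✗; Tm = 64.9 + 41·(9 − 16.4)/18 = 48.0°C ✓ — fails.
Candidate 3 (18 nt, A=7 T=5 G=2 C=4): length 18, outside 19–20 ✗; 3' end ATC has 1 G/C, need ≥2 ✗; Tm = 64.9 + 41·(6 − 16.4)/18 = 41.2°C, outside 42.6–55.7°C ✗ — fails.

None of the candidates satisfy all criteria.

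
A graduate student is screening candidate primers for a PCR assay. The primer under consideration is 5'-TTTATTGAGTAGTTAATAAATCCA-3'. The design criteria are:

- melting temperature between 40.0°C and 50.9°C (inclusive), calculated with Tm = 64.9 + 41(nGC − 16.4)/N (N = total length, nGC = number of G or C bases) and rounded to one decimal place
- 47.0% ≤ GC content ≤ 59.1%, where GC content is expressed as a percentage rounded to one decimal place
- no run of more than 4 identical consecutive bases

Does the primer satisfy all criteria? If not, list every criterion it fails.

Base counts: A=9, T=10, G=3, C=2 (length 24).
Tm: Tm = 64.9 + 41·(5 − 16.4)/24 = 45.4°C ✓
GC content: GC 5/24 = 20.8%, outside 47.0–59.1% ✗
homopolymer run: longest run = 3 ✓

Fails: GC content.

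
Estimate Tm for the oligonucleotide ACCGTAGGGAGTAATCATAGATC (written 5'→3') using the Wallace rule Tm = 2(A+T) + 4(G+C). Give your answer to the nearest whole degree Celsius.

Base counts: A=8, T=5, G=6, C=4 (length 23).
Tm = 2·(8+5) + 4·(6+4) = 2·13 + 4·10 = 26 + 40 = 66°C.

66°C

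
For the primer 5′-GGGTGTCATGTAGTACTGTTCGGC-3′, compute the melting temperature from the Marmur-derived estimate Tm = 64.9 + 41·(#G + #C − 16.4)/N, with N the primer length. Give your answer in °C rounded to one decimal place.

Base counts: A=3, T=8, G=9, C=4; G+C = 13, N = 24.
Tm = 64.9 + 41·(13 − 16.4)/24 = 64.9 + -139.40/24 = 59.1°C.

59.1°C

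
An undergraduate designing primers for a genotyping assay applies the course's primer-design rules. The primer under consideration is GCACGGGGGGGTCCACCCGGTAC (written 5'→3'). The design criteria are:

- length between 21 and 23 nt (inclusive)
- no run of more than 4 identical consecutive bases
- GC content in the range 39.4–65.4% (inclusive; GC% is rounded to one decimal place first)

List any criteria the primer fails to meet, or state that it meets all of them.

Fails: homopolymer run, GC content.

Base counts: A=3, T=2, G=10, C=8 (length 23).
length: length 23 ✓
homopolymer run: longest run = 7, exceeds 4 ✗
GC content: GC 18/23 = 78.3%, outside 39.4–65.4% ✗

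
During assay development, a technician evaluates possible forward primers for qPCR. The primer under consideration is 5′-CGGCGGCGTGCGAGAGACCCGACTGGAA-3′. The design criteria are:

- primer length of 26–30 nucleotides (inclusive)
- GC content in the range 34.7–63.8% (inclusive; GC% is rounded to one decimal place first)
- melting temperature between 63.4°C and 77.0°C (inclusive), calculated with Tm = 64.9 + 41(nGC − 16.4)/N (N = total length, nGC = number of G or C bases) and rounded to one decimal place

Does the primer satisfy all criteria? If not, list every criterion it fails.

Fails: GC content.

Base counts: A=6, T=2, G=12, C=8 (length 28).
length: length 28 ✓
GC content: GC 20/28 = 71.4%, outside 34.7–63.8% ✗
Tm: Tm = 64.9 + 41·(20 − 16.4)/28 = 70.2°C ✓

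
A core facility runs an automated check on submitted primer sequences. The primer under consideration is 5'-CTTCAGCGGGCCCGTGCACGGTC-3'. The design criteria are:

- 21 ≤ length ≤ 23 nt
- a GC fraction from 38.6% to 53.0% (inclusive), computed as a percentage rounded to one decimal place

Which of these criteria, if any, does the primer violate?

Fails: GC content.

Base counts: A=2, T=4, G=8, C=9 (length 23).
length: length 23 ✓
GC content: GC 17/23 = 73.9%, outside 38.6–53.0% ✗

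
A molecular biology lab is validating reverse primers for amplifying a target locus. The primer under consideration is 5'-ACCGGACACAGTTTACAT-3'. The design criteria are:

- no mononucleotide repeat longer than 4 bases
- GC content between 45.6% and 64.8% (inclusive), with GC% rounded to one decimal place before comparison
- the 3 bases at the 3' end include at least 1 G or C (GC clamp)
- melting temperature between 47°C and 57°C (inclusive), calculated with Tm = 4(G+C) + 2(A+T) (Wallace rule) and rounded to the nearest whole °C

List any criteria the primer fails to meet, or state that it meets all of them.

Fails: GC content.

Base counts: A=6, T=4, G=3, C=5 (length 18).
homopolymer run: longest run = 3 ✓
GC content: GC 8/18 = 44.4%, outside 45.6–64.8% ✗
GC clamp: 3' end CAT has 1 G/C ✓
Tm: Tm = 2·10 + 4·8 = 52°C ✓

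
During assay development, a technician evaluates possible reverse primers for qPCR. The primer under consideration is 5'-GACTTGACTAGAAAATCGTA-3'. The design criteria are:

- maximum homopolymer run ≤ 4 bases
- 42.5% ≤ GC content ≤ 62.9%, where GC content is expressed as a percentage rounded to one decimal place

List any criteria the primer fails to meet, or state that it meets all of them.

Base counts: A=8, T=5, G=4, C=3 (length 20).
homopolymer run: longest run = 4 ✓
GC content: GC 7/20 = 35.0%, outside 42.5–62.9% ✗

Fails: GC content.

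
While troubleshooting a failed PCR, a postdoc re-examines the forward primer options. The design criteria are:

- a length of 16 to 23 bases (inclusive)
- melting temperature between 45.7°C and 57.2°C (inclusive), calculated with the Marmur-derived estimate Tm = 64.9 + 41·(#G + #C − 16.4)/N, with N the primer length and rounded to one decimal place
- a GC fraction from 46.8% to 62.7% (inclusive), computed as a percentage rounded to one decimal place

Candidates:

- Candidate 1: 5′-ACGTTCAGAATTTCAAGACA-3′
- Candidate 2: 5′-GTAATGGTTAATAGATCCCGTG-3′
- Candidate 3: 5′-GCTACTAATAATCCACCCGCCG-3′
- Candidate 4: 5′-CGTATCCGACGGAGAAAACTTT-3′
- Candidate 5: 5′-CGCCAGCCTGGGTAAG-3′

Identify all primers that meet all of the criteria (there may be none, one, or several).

Candidate 3 only.

Candidate 1 (20 nt, A=8 T=5 G=3 C=4): length 20 ✓; Tm = 64.9 + 41·(7 − 16.4)/20 = 45.6°C, outside 45.7–57.2°C ✗; GC 7/20 = 35.0%, outside 46.8–62.7% ✗ — fails.
Candidate 2 (22 nt, A=6 T=7 G=6 C=3): length 22 ✓; Tm = 64.9 + 41·(9 − 16.4)/22 = 51.1°C ✓; GC 9/22 = 40.9%, outside 46.8–62.7% ✗ — fails.
Candidate 3 (22 nt, A=6 T=4 G=3 C=9): length 22 ✓; Tm = 64.9 + 41·(12 − 16.4)/22 = 56.7°C ✓; GC 12/22 = 54.5% ✓ — passes.
Candidate 4 (22 nt, A=7 T=5 G=5 C=5): length 22 ✓; Tm = 64.9 + 41·(10 − 16.4)/22 = 53.0°C ✓; GC 10/22 = 45.5%, outside 46.8–62.7% ✗ — fails.
Candidate 5 (16 nt, A=3 T=2 G=6 C=5): length 16 ✓; Tm = 64.9 + 41·(11 − 16.4)/16 = 51.1°C ✓; GC 11/16 = 68.8%, outside 46.8–62.7% ✗ — fails.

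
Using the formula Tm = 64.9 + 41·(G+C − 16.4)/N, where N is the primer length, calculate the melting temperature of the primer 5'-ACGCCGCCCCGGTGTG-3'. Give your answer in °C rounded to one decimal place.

56.2°C

Base counts: A=1, T=2, G=6, C=7; G+C = 13, N = 16.
Tm = 64.9 + 41·(13 − 16.4)/16 = 64.9 + -139.40/16 = 56.2°C.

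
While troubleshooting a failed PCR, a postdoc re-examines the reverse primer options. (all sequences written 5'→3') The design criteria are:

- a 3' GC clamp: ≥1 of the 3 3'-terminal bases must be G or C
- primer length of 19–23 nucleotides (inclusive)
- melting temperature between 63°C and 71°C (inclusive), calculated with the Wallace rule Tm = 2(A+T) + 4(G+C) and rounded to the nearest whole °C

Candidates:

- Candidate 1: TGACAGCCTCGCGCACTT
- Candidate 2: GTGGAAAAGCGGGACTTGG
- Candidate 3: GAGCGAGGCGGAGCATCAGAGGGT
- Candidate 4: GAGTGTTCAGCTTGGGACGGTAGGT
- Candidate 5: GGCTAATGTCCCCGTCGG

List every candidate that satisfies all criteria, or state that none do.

None of the candidates satisfy all criteria.

Candidate 1 (18 nt, A=3 T=4 G=4 C=7): 3' end CTT has 1 G/C ✓; length 18, outside 19–23 ✗; Tm = 2·7 + 4·11 = 58°C, outside 63–71°C ✗ — fails.
Candidate 2 (19 nt, A=5 T=3 G=9 C=2): 3' end TGG has 2 G/C ✓; length 19 ✓; Tm = 2·8 + 4·11 = 60°C, outside 63–71°C ✗ — fails.
Candidate 3 (24 nt, A=6 T=2 G=12 C=4): 3' end GGT has 2 G/C ✓; length 24, outside 19–23 ✗; Tm = 2·8 + 4·16 = 80°C, outside 63–71°C ✗ — fails.
Candidate 4 (25 nt, A=4 T=7 G=11 C=3): 3' end GGT has 2 G/C ✓; length 25, outside 19–23 ✗; Tm = 2·11 + 4·14 = 78°C, outside 63–71°C ✗ — fails.
Candidate 5 (18 nt, A=2 T=4 G=6 C=6): 3' end CGG has 3 G/C ✓; length 18, outside 19–23 ✗; Tm = 2·6 + 4·12 = 60°C, outside 63–71°C ✗ — fails.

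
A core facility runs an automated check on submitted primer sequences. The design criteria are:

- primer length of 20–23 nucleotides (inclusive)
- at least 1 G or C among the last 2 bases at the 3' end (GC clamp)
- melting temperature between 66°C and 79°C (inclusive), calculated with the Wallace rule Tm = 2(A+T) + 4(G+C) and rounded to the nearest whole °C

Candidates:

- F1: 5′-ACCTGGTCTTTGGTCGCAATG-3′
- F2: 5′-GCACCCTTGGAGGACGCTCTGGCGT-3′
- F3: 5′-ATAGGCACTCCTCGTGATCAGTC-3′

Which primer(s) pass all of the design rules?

F3 only.

F1 (21 nt, A=3 T=7 G=6 C=5): length 21 ✓; 3' end TG has 1 G/C ✓; Tm = 2·10 + 4·11 = 64°C, outside 66–79°C ✗ — fails.
F2 (25 nt, A=3 T=5 G=9 C=8): length 25, outside 20–23 ✗; 3' end GT has 1 G/C ✓; Tm = 2·8 + 4·17 = 84°C, outside 66–79°C ✗ — fails.
F3 (23 nt, A=5 T=6 G=5 C=7): length 23 ✓; 3' end TC has 1 G/C ✓; Tm = 2·11 + 4·12 = 70°C ✓ — passes.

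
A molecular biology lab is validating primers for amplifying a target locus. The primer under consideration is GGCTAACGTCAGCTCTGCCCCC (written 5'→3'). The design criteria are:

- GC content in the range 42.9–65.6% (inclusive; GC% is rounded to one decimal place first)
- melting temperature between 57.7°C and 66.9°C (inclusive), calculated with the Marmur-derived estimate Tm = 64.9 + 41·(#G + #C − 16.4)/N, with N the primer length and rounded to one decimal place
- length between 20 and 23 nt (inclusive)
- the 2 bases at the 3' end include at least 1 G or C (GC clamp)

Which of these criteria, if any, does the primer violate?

Base counts: A=3, T=4, G=5, C=10 (length 22).
GC content: GC 15/22 = 68.2%, outside 42.9–65.6% ✗
Tm: Tm = 64.9 + 41·(15 − 16.4)/22 = 62.3°C ✓
length: length 22 ✓
GC clamp: 3' end CC has 2 G/C ✓

Fails: GC content.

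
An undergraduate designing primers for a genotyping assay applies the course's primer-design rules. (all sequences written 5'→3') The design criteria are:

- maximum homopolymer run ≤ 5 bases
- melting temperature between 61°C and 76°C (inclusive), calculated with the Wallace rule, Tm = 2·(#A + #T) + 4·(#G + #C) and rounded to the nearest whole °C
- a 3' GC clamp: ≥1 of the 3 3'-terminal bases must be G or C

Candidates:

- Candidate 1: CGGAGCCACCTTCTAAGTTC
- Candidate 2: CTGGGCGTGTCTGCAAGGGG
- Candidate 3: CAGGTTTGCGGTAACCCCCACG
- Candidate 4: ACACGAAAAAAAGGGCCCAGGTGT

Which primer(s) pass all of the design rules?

Candidate 1, Candidate 2 and Candidate 3.

Candidate 1 (20 nt, A=4 T=5 G=4 C=7): longest run = 2 ✓; Tm = 2·9 + 4·11 = 62°C ✓; 3' end TTC has 1 G/C ✓ — passes.
Candidate 2 (20 nt, A=2 T=4 G=10 C=4): longest run = 4 ✓; Tm = 2·6 + 4·14 = 68°C ✓; 3' end GGG has 3 G/C ✓ — passes.
Candidate 3 (22 nt, A=4 T=4 G=6 C=8): longest run = 5 ✓; Tm = 2·8 + 4·14 = 72°C ✓; 3' end ACG has 2 G/C ✓ — passes.
Candidate 4 (24 nt, A=10 T=2 G=7 C=5): longest run = 7, exceeds 5 ✗; Tm = 2·12 + 4·12 = 72°C ✓; 3' end TGT has 1 G/C ✓ — fails.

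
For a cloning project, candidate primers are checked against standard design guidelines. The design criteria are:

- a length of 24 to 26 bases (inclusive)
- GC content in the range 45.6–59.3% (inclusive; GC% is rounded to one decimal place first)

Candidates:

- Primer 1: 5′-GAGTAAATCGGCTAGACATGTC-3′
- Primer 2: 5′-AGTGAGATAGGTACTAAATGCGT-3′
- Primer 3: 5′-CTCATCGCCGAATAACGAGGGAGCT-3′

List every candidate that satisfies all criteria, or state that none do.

Primer 1 (22 nt, A=7 T=5 G=6 C=4): length 22, outside 24–26 ✗; GC 10/22 = 45.5%, outside 45.6–59.3% ✗ — fails.
Primer 2 (23 nt, A=8 T=6 G=7 C=2): length 23, outside 24–26 ✗; GC 9/23 = 39.1%, outside 45.6–59.3% ✗ — fails.
Primer 3 (25 nt, A=7 T=4 G=7 C=7): length 25 ✓; GC 14/25 = 56.0% ✓ — passes.

Primer 3 only.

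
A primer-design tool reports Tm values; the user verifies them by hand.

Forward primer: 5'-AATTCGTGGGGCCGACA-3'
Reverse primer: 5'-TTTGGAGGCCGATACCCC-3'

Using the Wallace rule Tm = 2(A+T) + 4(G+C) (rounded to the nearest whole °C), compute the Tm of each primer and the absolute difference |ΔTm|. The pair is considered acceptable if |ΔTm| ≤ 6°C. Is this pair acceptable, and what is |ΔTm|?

Forward: A=4 T=3 G=6 C=4 → Tm = 2·7 + 4·10 = 54°C.
Reverse: A=3 T=4 G=5 C=6 → Tm = 2·7 + 4·11 = 58°C.
|ΔTm| = |54 − 58| = 4°C, ≤ 6°C.

|ΔTm| = 4°C; the pair is acceptable.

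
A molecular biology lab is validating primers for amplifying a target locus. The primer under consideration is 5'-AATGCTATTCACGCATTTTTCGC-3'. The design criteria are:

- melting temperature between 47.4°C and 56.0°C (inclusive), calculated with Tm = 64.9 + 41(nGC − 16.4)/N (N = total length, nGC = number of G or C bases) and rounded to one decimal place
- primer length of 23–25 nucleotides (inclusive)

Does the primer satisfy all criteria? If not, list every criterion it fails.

Meets all criteria.

Base counts: A=5, T=9, G=3, C=6 (length 23).
Tm: Tm = 64.9 + 41·(9 − 16.4)/23 = 51.7°C ✓
length: length 23 ✓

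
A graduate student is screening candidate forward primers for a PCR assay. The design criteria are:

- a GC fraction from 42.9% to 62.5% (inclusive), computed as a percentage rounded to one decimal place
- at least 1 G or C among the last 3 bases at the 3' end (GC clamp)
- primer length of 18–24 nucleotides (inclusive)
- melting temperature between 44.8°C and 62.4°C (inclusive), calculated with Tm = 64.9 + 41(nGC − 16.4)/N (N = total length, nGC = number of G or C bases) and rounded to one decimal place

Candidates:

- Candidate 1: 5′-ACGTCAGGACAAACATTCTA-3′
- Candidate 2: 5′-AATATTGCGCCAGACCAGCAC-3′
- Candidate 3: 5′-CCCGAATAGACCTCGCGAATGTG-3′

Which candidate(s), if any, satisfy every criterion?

Candidate 1 (20 nt, A=8 T=4 G=3 C=5): GC 8/20 = 40.0%, outside 42.9–62.5% ✗; 3' end CTA has 1 G/C ✓; length 20 ✓; Tm = 64.9 + 41·(8 − 16.4)/20 = 47.7°C ✓ — fails.
Candidate 2 (21 nt, A=7 T=3 G=4 C=7): GC 11/21 = 52.4% ✓; 3' end CAC has 2 G/C ✓; length 21 ✓; Tm = 64.9 + 41·(11 − 16.4)/21 = 54.4°C ✓ — passes.
Candidate 3 (23 nt, A=6 T=4 G=6 C=7): GC 13/23 = 56.5% ✓; 3' end GTG has 2 G/C ✓; length 23 ✓; Tm = 64.9 + 41·(13 − 16.4)/23 = 58.8°C ✓ — passes.

Candidate 2 and Candidate 3.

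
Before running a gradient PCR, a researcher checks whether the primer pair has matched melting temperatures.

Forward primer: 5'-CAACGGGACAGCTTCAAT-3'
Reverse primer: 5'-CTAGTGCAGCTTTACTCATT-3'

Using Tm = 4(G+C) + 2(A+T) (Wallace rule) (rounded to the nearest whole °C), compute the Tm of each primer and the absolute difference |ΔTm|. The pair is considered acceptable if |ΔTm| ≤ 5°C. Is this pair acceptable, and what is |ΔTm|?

|ΔTm| = 2°C; the pair is acceptable.

Forward: A=6 T=3 G=4 C=5 → Tm = 2·9 + 4·9 = 54°C.
Reverse: A=4 T=8 G=3 C=5 → Tm = 2·12 + 4·8 = 56°C.
|ΔTm| = |54 − 56| = 2°C, ≤ 5°C.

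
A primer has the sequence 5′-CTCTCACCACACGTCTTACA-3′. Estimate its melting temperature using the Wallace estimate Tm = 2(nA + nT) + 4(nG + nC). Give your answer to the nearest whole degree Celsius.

60°C

Base counts: A=5, T=5, G=1, C=9 (length 20).
Tm = 2·(5+5) + 4·(1+9) = 2·10 + 4·10 = 20 + 40 = 60°C.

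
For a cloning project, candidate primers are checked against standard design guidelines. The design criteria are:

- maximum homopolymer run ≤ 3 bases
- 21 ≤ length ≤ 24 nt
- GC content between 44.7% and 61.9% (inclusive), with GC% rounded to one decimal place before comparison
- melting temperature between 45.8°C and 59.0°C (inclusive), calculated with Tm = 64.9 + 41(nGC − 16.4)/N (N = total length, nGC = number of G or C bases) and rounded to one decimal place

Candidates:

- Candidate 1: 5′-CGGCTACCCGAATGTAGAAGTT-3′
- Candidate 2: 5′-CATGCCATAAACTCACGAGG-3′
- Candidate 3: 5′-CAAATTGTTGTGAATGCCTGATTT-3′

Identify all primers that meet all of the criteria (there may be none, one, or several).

Candidate 1 only.

Candidate 1 (22 nt, A=6 T=5 G=6 C=5): longest run = 3 ✓; length 22 ✓; GC 11/22 = 50.0% ✓; Tm = 64.9 + 41·(11 − 16.4)/22 = 54.8°C ✓ — passes.
Candidate 2 (20 nt, A=7 T=3 G=4 C=6): longest run = 3 ✓; length 20, outside 21–24 ✗; GC 10/20 = 50.0% ✓; Tm = 64.9 + 41·(10 − 16.4)/20 = 51.8°C ✓ — fails.
Candidate 3 (24 nt, A=6 T=10 G=5 C=3): longest run = 3 ✓; length 24 ✓; GC 8/24 = 33.3%, outside 44.7–61.9% ✗; Tm = 64.9 + 41·(8 − 16.4)/24 = 50.6°C ✓ — fails.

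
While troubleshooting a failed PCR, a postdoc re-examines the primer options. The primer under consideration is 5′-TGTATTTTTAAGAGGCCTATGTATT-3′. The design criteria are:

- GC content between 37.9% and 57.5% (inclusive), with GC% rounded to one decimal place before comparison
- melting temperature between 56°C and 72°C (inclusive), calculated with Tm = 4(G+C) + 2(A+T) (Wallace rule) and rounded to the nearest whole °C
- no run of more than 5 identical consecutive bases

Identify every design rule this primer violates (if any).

Base counts: A=6, T=12, G=5, C=2 (length 25).
GC content: GC 7/25 = 28.0%, outside 37.9–57.5% ✗
Tm: Tm = 2·18 + 4·7 = 64°C ✓
homopolymer run: longest run = 5 ✓

Fails: GC content.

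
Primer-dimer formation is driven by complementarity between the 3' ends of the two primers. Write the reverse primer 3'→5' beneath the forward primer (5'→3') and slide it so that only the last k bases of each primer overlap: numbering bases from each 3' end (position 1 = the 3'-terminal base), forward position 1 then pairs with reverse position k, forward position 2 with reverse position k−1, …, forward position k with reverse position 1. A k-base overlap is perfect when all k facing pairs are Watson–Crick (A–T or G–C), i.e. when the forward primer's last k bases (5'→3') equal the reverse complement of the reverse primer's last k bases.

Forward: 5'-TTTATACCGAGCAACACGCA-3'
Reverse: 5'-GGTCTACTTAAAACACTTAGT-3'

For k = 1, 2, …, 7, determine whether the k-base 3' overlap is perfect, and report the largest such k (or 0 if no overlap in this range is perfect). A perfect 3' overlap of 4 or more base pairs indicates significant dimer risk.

Last 7 bases (5'→3') — forward …ACACGCA, reverse …ACTTAGT.
Reverse complement of the reverse primer's last 7 bases: ACTAAGT; its first k bases are the reverse complement of the reverse primer's last k bases, so a perfect k-base overlap needs the forward primer's last k bases to equal them.
Comparing (forward last k vs required): k=1: A vs A ✓; k=2: CA vs AC ✗; k=3: GCA vs ACT ✗; k=4: CGCA vs ACTA ✗; k=5: ACGCA vs ACTAA ✗; k=6: CACGCA vs ACTAAG ✗; k=7: ACACGCA vs ACTAAGT ✗.
Only k = 1 is perfect, so the longest perfect 3' overlap is 1.

Longest perfect overlap: 1 complementary base pair; below the dimer-risk threshold (threshold 4).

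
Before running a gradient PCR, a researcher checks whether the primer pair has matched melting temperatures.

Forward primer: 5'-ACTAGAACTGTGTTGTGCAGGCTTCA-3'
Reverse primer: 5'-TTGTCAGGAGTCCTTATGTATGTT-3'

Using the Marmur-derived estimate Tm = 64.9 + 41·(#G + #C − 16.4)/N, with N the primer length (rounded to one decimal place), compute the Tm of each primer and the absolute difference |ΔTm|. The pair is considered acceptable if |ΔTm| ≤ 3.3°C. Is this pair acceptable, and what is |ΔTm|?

Forward: G+C = 12, N = 26 → Tm = 64.9 + 41·(12 − 16.4)/26 = 58.0°C.
Reverse: G+C = 9, N = 24 → Tm = 64.9 + 41·(9 − 16.4)/24 = 52.3°C.
|ΔTm| = |58.0 − 52.3| = 5.7°C, > 3.3°C.

|ΔTm| = 5.7°C; the pair is not acceptable.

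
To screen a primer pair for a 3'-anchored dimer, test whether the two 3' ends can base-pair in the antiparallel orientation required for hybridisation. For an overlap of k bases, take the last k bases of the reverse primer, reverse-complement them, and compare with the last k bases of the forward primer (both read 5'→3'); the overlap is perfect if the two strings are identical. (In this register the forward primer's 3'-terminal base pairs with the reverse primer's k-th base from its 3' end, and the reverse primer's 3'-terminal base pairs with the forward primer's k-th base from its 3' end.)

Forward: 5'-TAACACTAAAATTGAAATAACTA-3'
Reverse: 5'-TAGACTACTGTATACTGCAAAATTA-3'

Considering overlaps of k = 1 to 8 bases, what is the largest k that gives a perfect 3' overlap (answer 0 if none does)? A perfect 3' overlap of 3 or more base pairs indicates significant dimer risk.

Longest perfect overlap: 2 complementary base pairs; below the dimer-risk threshold (threshold 3).

Last 8 bases (5'→3') — forward …AATAACTA, reverse …CAAAATTA.
Reverse complement of the reverse primer's last 8 bases: TAATTTTG; its first k bases are the reverse complement of the reverse primer's last k bases, so a perfect k-base overlap needs the forward primer's last k bases to equal them.
Comparing (forward last k vs required): k=1: A vs T ✗; k=2: TA vs TA ✓; k=3: CTA vs TAA ✗; k=4: ACTA vs TAAT ✗; k=5: AACTA vs TAATT ✗; k=6: TAACTA vs TAATTT ✗; k=7: ATAACTA vs TAATTTT ✗; k=8: AATAACTA vs TAATTTTG ✗.
Only k = 2 is perfect, so the longest perfect 3' overlap is 2.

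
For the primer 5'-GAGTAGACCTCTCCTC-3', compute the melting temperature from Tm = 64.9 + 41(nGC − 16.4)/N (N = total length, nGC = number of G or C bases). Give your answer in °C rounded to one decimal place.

45.9°C

Base counts: A=3, T=4, G=3, C=6; G+C = 9, N = 16.
Tm = 64.9 + 41·(9 − 16.4)/16 = 64.9 + -303.40/16 = 45.9°C.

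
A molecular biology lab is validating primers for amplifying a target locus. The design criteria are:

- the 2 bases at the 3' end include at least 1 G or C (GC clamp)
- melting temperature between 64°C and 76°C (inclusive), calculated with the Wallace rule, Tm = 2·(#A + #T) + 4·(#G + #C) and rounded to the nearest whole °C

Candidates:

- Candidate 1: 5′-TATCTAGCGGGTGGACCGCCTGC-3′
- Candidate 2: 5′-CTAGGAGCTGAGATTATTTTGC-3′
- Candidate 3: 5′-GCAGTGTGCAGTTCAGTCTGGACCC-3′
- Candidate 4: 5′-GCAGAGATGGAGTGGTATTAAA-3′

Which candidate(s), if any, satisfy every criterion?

Candidate 1 only.

Candidate 1 (23 nt, A=3 T=5 G=8 C=7): 3' end GC has 2 G/C ✓; Tm = 2·8 + 4·15 = 76°C ✓ — passes.
Candidate 2 (22 nt, A=5 T=8 G=6 C=3): 3' end GC has 2 G/C ✓; Tm = 2·13 + 4·9 = 62°C, outside 64–76°C ✗ — fails.
Candidate 3 (25 nt, A=4 T=6 G=8 C=7): 3' end CC has 2 G/C ✓; Tm = 2·10 + 4·15 = 80°C, outside 64–76°C ✗ — fails.
Candidate 4 (22 nt, A=8 T=5 G=8 C=1): 3' end AA has 0 G/C, need ≥1 ✗; Tm = 2·13 + 4·9 = 62°C, outside 64–76°C ✗ — fails.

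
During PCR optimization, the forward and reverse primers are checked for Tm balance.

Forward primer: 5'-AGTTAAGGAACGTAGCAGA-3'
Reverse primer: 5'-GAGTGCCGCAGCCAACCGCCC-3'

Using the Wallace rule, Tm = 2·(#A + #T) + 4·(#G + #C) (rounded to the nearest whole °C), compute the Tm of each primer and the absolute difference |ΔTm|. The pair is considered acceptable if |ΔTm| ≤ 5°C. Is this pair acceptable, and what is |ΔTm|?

|ΔTm| = 20°C; the pair is not acceptable.

Forward: A=8 T=3 G=6 C=2 → Tm = 2·11 + 4·8 = 54°C.
Reverse: A=4 T=1 G=6 C=10 → Tm = 2·5 + 4·16 = 74°C.
|ΔTm| = |54 − 74| = 20°C, > 5°C.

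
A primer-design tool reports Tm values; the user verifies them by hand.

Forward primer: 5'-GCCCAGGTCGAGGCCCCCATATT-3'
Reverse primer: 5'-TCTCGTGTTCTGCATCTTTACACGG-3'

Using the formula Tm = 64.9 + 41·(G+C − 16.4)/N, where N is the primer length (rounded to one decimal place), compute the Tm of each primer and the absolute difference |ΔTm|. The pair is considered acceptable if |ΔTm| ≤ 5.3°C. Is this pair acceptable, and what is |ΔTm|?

|ΔTm| = 4.7°C; the pair is acceptable.

Forward: G+C = 15, N = 23 → Tm = 64.9 + 41·(15 − 16.4)/23 = 62.4°C.
Reverse: G+C = 12, N = 25 → Tm = 64.9 + 41·(12 − 16.4)/25 = 57.7°C.
|ΔTm| = |62.4 − 57.7| = 4.7°C, ≤ 5.3°C.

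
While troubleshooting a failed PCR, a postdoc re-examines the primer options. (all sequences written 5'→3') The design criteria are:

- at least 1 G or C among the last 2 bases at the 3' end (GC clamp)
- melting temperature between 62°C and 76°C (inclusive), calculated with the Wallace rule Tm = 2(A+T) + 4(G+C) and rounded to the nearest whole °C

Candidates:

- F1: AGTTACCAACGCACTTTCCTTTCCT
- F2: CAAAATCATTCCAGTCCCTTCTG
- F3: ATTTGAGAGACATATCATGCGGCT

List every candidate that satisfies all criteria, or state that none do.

F1, F2 and F3.

F1 (25 nt, A=5 T=9 G=2 C=9): 3' end CT has 1 G/C ✓; Tm = 2·14 + 4·11 = 72°C ✓ — passes.
F2 (23 nt, A=6 T=7 G=2 C=8): 3' end TG has 1 G/C ✓; Tm = 2·13 + 4·10 = 66°C ✓ — passes.
F3 (24 nt, A=7 T=7 G=6 C=4): 3' end CT has 1 G/C ✓; Tm = 2·14 + 4·10 = 68°C ✓ — passes.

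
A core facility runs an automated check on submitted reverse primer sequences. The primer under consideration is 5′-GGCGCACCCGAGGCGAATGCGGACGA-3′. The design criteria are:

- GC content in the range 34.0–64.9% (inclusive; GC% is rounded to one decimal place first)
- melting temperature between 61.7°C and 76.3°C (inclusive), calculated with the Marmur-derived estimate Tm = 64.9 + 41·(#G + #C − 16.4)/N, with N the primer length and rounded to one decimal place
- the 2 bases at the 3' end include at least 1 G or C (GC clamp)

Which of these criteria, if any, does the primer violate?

Fails: GC content.

Base counts: A=6, T=1, G=11, C=8 (length 26).
GC content: GC 19/26 = 73.1%, outside 34.0–64.9% ✗
Tm: Tm = 64.9 + 41·(19 − 16.4)/26 = 69.0°C ✓
GC clamp: 3' end GA has 1 G/C ✓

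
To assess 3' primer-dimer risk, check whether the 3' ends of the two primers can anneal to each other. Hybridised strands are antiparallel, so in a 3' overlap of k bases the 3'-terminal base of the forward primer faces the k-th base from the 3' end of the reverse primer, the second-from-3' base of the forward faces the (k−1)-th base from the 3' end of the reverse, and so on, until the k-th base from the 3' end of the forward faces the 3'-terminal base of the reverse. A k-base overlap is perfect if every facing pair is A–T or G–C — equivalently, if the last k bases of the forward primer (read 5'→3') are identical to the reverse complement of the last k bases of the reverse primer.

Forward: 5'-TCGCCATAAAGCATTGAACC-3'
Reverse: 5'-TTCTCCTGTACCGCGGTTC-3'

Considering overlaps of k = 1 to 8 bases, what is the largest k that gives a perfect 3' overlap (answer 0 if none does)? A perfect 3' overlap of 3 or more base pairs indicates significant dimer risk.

Longest perfect overlap: 5 complementary base pairs; significant dimer risk (threshold 3).

Last 8 bases (5'→3') — forward …ATTGAACC, reverse …CGCGGTTC.
Reverse complement of the reverse primer's last 8 bases: GAACCGCG; its first k bases are the reverse complement of the reverse primer's last k bases, so a perfect k-base overlap needs the forward primer's last k bases to equal them.
Comparing (forward last k vs required): k=1: C vs G ✗; k=2: CC vs GA ✗; k=3: ACC vs GAA ✗; k=4: AACC vs GAAC ✗; k=5: GAACC vs GAACC ✓; k=6: TGAACC vs GAACCG ✗; k=7: TTGAACC vs GAACCGC ✗; k=8: ATTGAACC vs GAACCGCG ✗.
Only k = 5 is perfect, so the longest perfect 3' overlap is 5.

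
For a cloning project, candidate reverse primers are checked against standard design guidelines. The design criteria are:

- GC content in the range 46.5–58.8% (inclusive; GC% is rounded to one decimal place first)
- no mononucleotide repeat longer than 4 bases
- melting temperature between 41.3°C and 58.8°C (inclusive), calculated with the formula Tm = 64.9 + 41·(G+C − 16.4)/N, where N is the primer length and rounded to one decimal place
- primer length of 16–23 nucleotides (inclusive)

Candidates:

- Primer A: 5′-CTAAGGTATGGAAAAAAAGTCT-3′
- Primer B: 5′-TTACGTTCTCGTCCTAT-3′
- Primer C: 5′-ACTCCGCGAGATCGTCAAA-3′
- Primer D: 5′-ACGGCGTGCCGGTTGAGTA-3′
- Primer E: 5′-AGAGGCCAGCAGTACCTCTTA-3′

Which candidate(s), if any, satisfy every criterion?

Primer C and Primer E.

Primer A (22 nt, A=10 T=5 G=5 C=2): GC 7/22 = 31.8%, outside 46.5–58.8% ✗; longest run = 7, exceeds 4 ✗; Tm = 64.9 + 41·(7 − 16.4)/22 = 47.4°C ✓; length 22 ✓ — fails.
Primer B (17 nt, A=2 T=8 G=2 C=5): GC 7/17 = 41.2%, outside 46.5–58.8% ✗; longest run = 2 ✓; Tm = 64.9 + 41·(7 − 16.4)/17 = 42.2°C ✓; length 17 ✓ — fails.
Primer C (19 nt, A=6 T=3 G=4 C=6): GC 10/19 = 52.6% ✓; longest run = 3 ✓; Tm = 64.9 + 41·(10 − 16.4)/19 = 51.1°C ✓; length 19 ✓ — passes.
Primer D (19 nt, A=3 T=4 G=8 C=4): GC 12/19 = 63.2%, outside 46.5–58.8% ✗; longest run = 2 ✓; Tm = 64.9 + 41·(12 − 16.4)/19 = 55.4°C ✓; length 19 ✓ — fails.
Primer E (21 nt, A=6 T=4 G=5 C=6): GC 11/21 = 52.4% ✓; longest run = 2 ✓; Tm = 64.9 + 41·(11 − 16.4)/21 = 54.4°C ✓; length 21 ✓ — passes.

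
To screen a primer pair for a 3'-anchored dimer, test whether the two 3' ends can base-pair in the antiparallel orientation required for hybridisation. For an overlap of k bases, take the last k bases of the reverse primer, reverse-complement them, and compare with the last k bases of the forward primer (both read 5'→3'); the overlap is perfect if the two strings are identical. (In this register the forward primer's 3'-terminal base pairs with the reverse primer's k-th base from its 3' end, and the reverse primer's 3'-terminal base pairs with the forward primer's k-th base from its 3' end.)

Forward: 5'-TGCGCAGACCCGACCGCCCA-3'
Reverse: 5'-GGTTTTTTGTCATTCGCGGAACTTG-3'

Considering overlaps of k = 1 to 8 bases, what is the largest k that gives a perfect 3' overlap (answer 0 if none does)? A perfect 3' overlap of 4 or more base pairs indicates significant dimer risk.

Longest perfect overlap: 2 complementary base pairs; below the dimer-risk threshold (threshold 4).

Last 8 bases (5'→3') — forward …ACCGCCCA, reverse …GGAACTTG.
Reverse complement of the reverse primer's last 8 bases: CAAGTTCC; its first k bases are the reverse complement of the reverse primer's last k bases, so a perfect k-base overlap needs the forward primer's last k bases to equal them.
Comparing (forward last k vs required): k=1: A vs C ✗; k=2: CA vs CA ✓; k=3: CCA vs CAA ✗; k=4: CCCA vs CAAG ✗; k=5: GCCCA vs CAAGT ✗; k=6: CGCCCA vs CAAGTT ✗; k=7: CCGCCCA vs CAAGTTC ✗; k=8: ACCGCCCA vs CAAGTTCC ✗.
Only k = 2 is perfect, so the longest perfect 3' overlap is 2.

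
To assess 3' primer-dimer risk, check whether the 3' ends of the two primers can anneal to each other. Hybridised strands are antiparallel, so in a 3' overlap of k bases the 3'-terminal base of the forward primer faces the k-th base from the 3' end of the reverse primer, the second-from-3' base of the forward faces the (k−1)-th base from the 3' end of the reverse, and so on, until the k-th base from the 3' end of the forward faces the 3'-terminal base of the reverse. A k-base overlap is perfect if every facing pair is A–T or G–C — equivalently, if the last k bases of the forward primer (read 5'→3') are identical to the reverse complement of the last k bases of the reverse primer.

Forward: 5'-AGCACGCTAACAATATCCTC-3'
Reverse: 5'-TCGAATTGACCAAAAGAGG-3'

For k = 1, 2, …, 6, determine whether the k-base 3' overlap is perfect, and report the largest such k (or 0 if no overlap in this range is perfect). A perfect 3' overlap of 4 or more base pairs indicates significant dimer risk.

Last 6 bases (5'→3') — forward …ATCCTC, reverse …AAGAGG.
Reverse complement of the reverse primer's last 6 bases: CCTCTT; its first k bases are the reverse complement of the reverse primer's last k bases, so a perfect k-base overlap needs the forward primer's last k bases to equal them.
Comparing (forward last k vs required): k=1: C vs C ✓; k=2: TC vs CC ✗; k=3: CTC vs CCT ✗; k=4: CCTC vs CCTC ✓; k=5: TCCTC vs CCTCT ✗; k=6: ATCCTC vs CCTCTT ✗.
Perfect overlaps at k = 1, 4; the largest is 4.

Longest perfect overlap: 4 complementary base pairs; significant dimer risk (threshold 4).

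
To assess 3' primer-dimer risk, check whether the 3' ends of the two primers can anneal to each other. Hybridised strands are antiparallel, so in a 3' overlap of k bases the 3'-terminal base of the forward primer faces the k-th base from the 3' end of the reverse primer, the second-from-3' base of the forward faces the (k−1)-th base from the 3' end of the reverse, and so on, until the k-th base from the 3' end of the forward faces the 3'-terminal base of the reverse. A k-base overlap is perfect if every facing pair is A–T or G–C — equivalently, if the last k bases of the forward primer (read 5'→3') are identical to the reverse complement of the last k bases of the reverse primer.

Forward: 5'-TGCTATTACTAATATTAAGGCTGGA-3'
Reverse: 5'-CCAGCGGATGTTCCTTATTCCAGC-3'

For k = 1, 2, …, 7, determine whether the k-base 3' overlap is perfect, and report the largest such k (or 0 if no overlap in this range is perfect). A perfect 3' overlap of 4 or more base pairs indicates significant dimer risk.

Last 7 bases (5'→3') — forward …GGCTGGA, reverse …TTCCAGC.
Reverse complement of the reverse primer's last 7 bases: GCTGGAA; its first k bases are the reverse complement of the reverse primer's last k bases, so a perfect k-base overlap needs the forward primer's last k bases to equal them.
Comparing (forward last k vs required): k=1: A vs G ✗; k=2: GA vs GC ✗; k=3: GGA vs GCT ✗; k=4: TGGA vs GCTG ✗; k=5: CTGGA vs GCTGG ✗; k=6: GCTGGA vs GCTGGA ✓; k=7: GGCTGGA vs GCTGGAA ✗.
Only k = 6 is perfect, so the longest perfect 3' overlap is 6.

Longest perfect overlap: 6 complementary base pairs; significant dimer risk (threshold 4).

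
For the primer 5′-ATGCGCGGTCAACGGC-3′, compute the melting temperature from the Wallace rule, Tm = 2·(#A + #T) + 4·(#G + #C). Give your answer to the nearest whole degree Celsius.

54°C

Base counts: A=3, T=2, G=6, C=5 (length 16).
Tm = 2·(3+2) + 4·(6+5) = 2·5 + 4·11 = 10 + 44 = 54°C.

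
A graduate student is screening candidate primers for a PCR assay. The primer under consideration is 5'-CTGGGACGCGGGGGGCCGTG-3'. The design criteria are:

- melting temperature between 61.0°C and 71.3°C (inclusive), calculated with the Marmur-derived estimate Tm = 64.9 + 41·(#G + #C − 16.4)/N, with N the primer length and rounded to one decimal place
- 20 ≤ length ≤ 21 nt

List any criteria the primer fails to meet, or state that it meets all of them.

Meets all criteria.

Base counts: A=1, T=2, G=12, C=5 (length 20).
Tm: Tm = 64.9 + 41·(17 − 16.4)/20 = 66.1°C ✓
length: length 20 ✓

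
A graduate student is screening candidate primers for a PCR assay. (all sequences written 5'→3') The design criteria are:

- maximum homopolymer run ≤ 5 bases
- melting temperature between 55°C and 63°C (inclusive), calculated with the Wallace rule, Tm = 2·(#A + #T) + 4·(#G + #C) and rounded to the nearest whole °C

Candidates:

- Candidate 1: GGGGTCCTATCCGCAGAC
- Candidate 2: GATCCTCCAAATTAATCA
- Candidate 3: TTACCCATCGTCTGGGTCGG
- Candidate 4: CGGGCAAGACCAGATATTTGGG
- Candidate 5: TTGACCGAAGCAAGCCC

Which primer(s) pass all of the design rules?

Candidate 1 only.

Candidate 1 (18 nt, A=3 T=3 G=6 C=6): longest run = 4 ✓; Tm = 2·6 + 4·12 = 60°C ✓ — passes.
Candidate 2 (18 nt, A=7 T=5 G=1 C=5): longest run = 3 ✓; Tm = 2·12 + 4·6 = 48°C, outside 55–63°C ✗ — fails.
Candidate 3 (20 nt, A=2 T=6 G=6 C=6): longest run = 3 ✓; Tm = 2·8 + 4·12 = 64°C, outside 55–63°C ✗ — fails.
Candidate 4 (22 nt, A=6 T=4 G=8 C=4): longest run = 3 ✓; Tm = 2·10 + 4·12 = 68°C, outside 55–63°C ✗ — fails.
Candidate 5 (17 nt, A=5 T=2 G=4 C=6): longest run = 3 ✓; Tm = 2·7 + 4·10 = 54°C, outside 55–63°C ✗ — fails.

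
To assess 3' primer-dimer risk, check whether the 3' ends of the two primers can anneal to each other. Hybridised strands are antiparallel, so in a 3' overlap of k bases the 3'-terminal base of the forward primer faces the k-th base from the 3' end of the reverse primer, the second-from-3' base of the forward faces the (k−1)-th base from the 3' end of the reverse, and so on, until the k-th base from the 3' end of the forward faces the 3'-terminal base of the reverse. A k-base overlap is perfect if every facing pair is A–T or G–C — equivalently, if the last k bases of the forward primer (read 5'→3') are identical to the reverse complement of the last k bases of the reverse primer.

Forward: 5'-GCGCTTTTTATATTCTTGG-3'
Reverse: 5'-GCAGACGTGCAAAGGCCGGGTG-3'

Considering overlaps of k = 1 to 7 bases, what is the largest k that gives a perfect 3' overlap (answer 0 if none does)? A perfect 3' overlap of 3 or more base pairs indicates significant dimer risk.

Last 7 bases (5'→3') — forward …TTCTTGG, reverse …CCGGGTG.
Reverse complement of the reverse primer's last 7 bases: CACCCGG; its first k bases are the reverse complement of the reverse primer's last k bases, so a perfect k-base overlap needs the forward primer's last k bases to equal them.
Comparing (forward last k vs required): k=1: G vs C ✗; k=2: GG vs CA ✗; k=3: TGG vs CAC ✗; k=4: TTGG vs CACC ✗; k=5: CTTGG vs CACCC ✗; k=6: TCTTGG vs CACCCG ✗; k=7: TTCTTGG vs CACCCGG ✗.
No overlap length from 1 to 7 is perfect, so the longest perfect 3' overlap is 0.

Longest perfect overlap: 0 complementary base pairs; below the dimer-risk threshold (threshold 3).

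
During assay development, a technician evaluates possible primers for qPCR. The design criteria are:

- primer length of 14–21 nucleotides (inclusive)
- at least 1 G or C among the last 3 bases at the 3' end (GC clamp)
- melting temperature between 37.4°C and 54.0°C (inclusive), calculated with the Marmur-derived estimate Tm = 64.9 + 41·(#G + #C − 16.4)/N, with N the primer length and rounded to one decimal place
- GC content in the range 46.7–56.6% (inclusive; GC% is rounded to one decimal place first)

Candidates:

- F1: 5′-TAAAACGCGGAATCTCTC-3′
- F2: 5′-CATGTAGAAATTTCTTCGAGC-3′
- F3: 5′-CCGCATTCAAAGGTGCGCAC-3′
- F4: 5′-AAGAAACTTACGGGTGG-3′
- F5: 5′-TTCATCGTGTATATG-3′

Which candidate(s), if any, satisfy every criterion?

F4 only.

F1 (18 nt, A=6 T=4 G=3 C=5): length 18 ✓; 3' end CTC has 2 G/C ✓; Tm = 64.9 + 41·(8 − 16.4)/18 = 45.8°C ✓; GC 8/18 = 44.4%, outside 46.7–56.6% ✗ — fails.
F2 (21 nt, A=6 T=7 G=4 C=4): length 21 ✓; 3' end AGC has 2 G/C ✓; Tm = 64.9 + 41·(8 − 16.4)/21 = 48.5°C ✓; GC 8/21 = 38.1%, outside 46.7–56.6% ✗ — fails.
F3 (20 nt, A=5 T=3 G=5 C=7): length 20 ✓; 3' end CAC has 2 G/C ✓; Tm = 64.9 + 41·(12 − 16.4)/20 = 55.9°C, outside 37.4–54.0°C ✗; GC 12/20 = 60.0%, outside 46.7–56.6% ✗ — fails.
F4 (17 nt, A=6 T=3 G=6 C=2): length 17 ✓; 3' end TGG has 2 G/C ✓; Tm = 64.9 + 41·(8 − 16.4)/17 = 44.6°C ✓; GC 8/17 = 47.1% ✓ — passes.
F5 (15 nt, A=3 T=7 G=3 C=2): length 15 ✓; 3' end ATG has 1 G/C ✓; Tm = 64.9 + 41·(5 − 16.4)/15 = 33.7°C, outside 37.4–54.0°C ✗; GC 5/15 = 33.3%, outside 46.7–56.6% ✗ — fails.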